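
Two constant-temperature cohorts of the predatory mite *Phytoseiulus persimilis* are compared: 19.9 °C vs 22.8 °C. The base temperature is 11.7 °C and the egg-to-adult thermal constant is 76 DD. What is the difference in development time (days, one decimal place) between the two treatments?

2.4 days

At 19.9 °C: 76 / (19.9 − 11.7) = 76 / 8.2 = 9.268 d.
At 22.8 °C: 76 / (22.8 − 11.7) = 76 / 11.1 = 6.847 d.
Difference = |9.268 − 6.847| = 2.421 ≈ 2.4 days.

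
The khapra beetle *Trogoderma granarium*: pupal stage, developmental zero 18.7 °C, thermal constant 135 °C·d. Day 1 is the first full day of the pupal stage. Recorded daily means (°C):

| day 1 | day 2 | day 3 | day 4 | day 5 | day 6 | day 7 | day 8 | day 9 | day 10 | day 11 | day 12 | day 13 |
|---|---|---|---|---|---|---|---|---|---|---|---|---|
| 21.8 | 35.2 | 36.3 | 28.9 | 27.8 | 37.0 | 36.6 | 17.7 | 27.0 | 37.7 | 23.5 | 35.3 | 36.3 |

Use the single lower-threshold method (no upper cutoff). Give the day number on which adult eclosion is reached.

Daily DD above 18.7 °C: 3.1, 16.5, 17.6, 10.2, 9.1, 18.3, 17.9, 0.0, 8.3, 19.0, 4.8, 16.6, 17.6.
Cumulative: 3.1, 19.6, 37.2, 47.4, 56.5, 74.8, 92.7, 92.7, 101.0, 120.0, 124.8, 141.4, 159.0.
The total first reaches 135 DD on day 12.

day 12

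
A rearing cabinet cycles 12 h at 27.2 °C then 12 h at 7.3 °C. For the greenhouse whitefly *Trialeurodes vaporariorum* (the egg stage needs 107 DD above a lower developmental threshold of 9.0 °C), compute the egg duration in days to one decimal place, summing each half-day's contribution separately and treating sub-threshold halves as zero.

11.8 days

Day half: max(0, 27.2 − 9.0) × 0.5 = 18.2 × 0.5 = 9.10 DD.
Night half: max(0, 7.3 − 9.0) × 0.5 = 0.0 × 0.5 = 0.00 DD.
Per 24 h: 9.10 DD/day.
Duration = 107 / 9.10 = 11.758 ≈ 11.8 days.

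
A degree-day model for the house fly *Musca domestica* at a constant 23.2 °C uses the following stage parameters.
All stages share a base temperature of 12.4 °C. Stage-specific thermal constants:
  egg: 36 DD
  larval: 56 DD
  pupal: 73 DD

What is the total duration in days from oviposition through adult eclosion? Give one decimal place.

15.3 days

Daily accumulation at 23.2 °C = 23.2 − 12.4 = 10.8 DD/day.
Total K = 36 + 56 + 73 = 165 DD.
Total duration = 165 / 10.8 = 15.278 ≈ 15.3 days.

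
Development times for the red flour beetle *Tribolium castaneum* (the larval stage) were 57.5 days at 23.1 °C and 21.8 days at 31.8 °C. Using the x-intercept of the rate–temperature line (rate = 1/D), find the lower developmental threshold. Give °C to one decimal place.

Equal thermal constants: D₁(T₁ − T_b) = D₂(T₂ − T_b).
57.5·(23.1 − T_b) = 21.8·(31.8 − T_b)
T_b = (57.5·23.1 − 21.8·31.8) / (57.5 − 21.8) = 635.01 / 35.7 = 17.787 °C ≈ 17.8 °C.

17.8 °C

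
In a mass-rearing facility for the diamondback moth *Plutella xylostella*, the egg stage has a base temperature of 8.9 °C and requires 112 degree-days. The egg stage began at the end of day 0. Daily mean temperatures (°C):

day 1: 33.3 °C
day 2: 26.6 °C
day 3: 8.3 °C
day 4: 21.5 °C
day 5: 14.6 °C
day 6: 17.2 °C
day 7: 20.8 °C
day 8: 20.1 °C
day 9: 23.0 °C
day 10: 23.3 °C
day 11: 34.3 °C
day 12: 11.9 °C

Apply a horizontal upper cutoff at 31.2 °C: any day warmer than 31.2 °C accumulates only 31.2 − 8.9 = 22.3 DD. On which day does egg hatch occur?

Daily DD above 8.9 °C (capped at 22.3): 22.3, 17.7, 0.0, 12.6, 5.7, 8.3, 11.9, 11.2, 14.1, 14.4, 22.3, 3.0.
Cumulative: 22.3, 40.0, 40.0, 52.6, 58.3, 66.6, 78.5, 89.7, 103.8, 118.2, 140.5, 143.5.
The total first reaches 112 DD on day 10.

day 10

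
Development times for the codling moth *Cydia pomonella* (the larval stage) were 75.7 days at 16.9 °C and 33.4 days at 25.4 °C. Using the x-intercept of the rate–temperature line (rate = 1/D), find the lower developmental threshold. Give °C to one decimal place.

Equal thermal constants: D₁(T₁ − T_b) = D₂(T₂ − T_b).
75.7·(16.9 − T_b) = 33.4·(25.4 − T_b)
T_b = (75.7·16.9 − 33.4·25.4) / (75.7 − 33.4) = 430.97 / 42.3 = 10.188 °C ≈ 10.2 °C.

10.2 °C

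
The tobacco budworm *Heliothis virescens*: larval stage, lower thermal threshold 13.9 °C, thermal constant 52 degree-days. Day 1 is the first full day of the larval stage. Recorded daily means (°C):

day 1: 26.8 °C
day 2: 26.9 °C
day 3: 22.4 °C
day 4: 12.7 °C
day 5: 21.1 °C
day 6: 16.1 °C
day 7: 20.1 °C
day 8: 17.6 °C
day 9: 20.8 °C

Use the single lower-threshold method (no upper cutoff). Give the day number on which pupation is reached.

Daily DD above 13.9 °C: 12.9, 13.0, 8.5, 0.0, 7.2, 2.2, 6.2, 3.7, 6.9.
Cumulative: 12.9, 25.9, 34.4, 34.4, 41.6, 43.8, 50.0, 53.7, 60.6.
The total first reaches 52 DD on day 8.

day 8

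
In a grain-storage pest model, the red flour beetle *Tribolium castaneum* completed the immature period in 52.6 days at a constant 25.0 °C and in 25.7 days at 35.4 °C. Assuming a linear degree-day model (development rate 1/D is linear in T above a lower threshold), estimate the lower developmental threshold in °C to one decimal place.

Under the model K = D·(T − T_b), so D₁·(T₁ − T_b) = D₂·(T₂ − T_b).
52.6·(25.0 − T_b) = 25.7·(35.4 − T_b)
T_b = (52.6·25.0 − 25.7·35.4) / (52.6 − 25.7) = 405.22 / 26.9 = 15.064 °C ≈ 15.1 °C.

15.1 °C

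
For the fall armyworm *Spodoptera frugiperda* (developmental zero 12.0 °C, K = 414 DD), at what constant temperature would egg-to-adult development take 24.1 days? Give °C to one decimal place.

Required daily accumulation = 414 / 24.1 = 17.178 DD/day.
T = T_base + 17.178 = 12.0 + 17.178 = 29.178 ≈ 29.2 °C.

29.2 °C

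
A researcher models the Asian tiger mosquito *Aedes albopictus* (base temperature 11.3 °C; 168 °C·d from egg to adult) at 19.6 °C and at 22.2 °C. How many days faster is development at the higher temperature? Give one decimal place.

4.8 days

At 19.6 °C: 168 / (19.6 − 11.3) = 168 / 8.3 = 20.241 d.
At 22.2 °C: 168 / (22.2 − 11.3) = 168 / 10.9 = 15.413 d.
Difference = |20.241 − 15.413| = 4.828 ≈ 4.8 days.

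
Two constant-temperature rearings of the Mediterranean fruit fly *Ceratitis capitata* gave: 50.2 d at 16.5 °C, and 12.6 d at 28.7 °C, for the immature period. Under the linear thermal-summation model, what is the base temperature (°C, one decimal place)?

Linear rate model ⇒ the product D·(T − T_b) is constant across temperatures.
50.2·(16.5 − T_b) = 12.6·(28.7 − T_b)
T_b = (50.2·16.5 − 12.6·28.7) / (50.2 − 12.6) = 466.68 / 37.6 = 12.412 °C ≈ 12.4 °C.

12.4 °C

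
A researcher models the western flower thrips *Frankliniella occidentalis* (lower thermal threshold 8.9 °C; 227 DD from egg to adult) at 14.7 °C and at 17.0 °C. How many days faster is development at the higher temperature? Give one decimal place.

At 14.7 °C: 227 / (14.7 − 8.9) = 227 / 5.8 = 39.138 d.
At 17.0 °C: 227 / (17.0 − 8.9) = 227 / 8.1 = 28.025 d.
Difference = |39.138 − 28.025| = 11.113 ≈ 11.1 days.

11.1 days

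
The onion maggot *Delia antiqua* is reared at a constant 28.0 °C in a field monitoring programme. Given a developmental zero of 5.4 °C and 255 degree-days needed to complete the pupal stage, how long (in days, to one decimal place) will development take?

Daily accumulation = 28.0 − 5.4 = 22.6 DD/day.
Duration = 255 / 22.6 = 11.283 ≈ 11.3 days.

11.3 days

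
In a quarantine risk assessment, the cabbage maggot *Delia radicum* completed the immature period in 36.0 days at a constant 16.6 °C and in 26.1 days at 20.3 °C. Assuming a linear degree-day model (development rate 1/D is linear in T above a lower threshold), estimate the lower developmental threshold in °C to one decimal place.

Under the model K = D·(T − T_b), so D₁·(T₁ − T_b) = D₂·(T₂ − T_b).
36.0·(16.6 − T_b) = 26.1·(20.3 − T_b)
T_b = (36.0·16.6 − 26.1·20.3) / (36.0 − 26.1) = 67.77 / 9.9 = 6.845 °C ≈ 6.8 °C.

6.8 °C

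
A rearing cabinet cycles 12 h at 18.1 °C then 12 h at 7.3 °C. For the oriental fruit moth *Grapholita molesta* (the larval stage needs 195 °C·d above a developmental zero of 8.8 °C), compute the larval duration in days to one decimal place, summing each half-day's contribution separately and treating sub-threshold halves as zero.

Day half: max(0, 18.1 − 8.8) × 0.5 = 9.3 × 0.5 = 4.65 DD.
Night half: max(0, 7.3 − 8.8) × 0.5 = 0.0 × 0.5 = 0.00 DD.
Per 24 h: 4.65 DD/day.
Duration = 195 / 4.65 = 41.935 ≈ 41.9 days.

41.9 days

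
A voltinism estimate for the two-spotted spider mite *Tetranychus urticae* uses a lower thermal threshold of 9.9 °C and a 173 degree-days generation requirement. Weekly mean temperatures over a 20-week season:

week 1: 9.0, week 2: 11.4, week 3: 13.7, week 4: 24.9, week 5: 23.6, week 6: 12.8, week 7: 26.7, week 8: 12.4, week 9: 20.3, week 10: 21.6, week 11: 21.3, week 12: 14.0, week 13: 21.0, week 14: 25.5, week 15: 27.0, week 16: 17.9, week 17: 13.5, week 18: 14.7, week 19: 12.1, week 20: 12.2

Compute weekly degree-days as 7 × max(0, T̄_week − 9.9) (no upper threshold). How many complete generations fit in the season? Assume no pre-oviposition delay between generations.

Weekly DD (7 × max(0, T̄ − 9.9)): 0.0, 10.5, 26.6, 105.0, 95.9, 20.3, 117.6, 17.5, 72.8, 81.9, 79.8, 28.7, 77.7, 109.2, 119.7, 56.0, 25.2, 33.6, 15.4, 16.1.
Season total = 1109.5 DD.
Complete generations = ⌊1109.5 / 173⌋ = 6.

6 generations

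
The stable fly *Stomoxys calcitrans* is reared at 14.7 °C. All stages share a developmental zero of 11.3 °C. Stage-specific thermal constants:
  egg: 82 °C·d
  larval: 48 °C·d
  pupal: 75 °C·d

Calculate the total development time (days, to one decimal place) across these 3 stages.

60.3 days

Daily accumulation at 14.7 °C = 14.7 − 11.3 = 3.4 DD/day.
Total K = 82 + 48 + 75 = 205 DD.
Total duration = 205 / 3.4 = 60.294 ≈ 60.3 days.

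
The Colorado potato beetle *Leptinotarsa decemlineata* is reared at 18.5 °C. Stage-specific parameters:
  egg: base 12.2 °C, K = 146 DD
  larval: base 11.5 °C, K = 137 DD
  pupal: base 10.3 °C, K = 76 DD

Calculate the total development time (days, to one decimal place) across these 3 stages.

52.0 days

egg: 146 / (18.5 − 12.2) = 146 / 6.3 = 23.175 d.
larval: 137 / (18.5 − 11.5) = 137 / 7.0 = 19.571 d.
pupal: 76 / (18.5 − 10.3) = 76 / 8.2 = 9.268 d.
Sum = 52.014 ≈ 52.0 days.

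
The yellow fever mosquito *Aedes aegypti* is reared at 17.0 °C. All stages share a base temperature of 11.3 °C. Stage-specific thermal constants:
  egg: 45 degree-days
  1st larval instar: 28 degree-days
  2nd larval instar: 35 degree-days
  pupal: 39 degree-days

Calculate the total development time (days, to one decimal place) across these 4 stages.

25.8 days

Daily accumulation at 17.0 °C = 17.0 − 11.3 = 5.7 DD/day.
Total K = 45 + 28 + 35 + 39 = 147 DD.
Total duration = 147 / 5.7 = 25.789 ≈ 25.8 days.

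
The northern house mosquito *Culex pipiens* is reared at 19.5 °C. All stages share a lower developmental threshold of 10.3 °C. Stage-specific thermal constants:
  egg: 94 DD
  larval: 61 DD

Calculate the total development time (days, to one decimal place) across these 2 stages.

16.8 days

Daily accumulation at 19.5 °C = 19.5 − 10.3 = 9.2 DD/day.
Total K = 94 + 61 = 155 DD.
Total duration = 155 / 9.2 = 16.848 ≈ 16.8 days.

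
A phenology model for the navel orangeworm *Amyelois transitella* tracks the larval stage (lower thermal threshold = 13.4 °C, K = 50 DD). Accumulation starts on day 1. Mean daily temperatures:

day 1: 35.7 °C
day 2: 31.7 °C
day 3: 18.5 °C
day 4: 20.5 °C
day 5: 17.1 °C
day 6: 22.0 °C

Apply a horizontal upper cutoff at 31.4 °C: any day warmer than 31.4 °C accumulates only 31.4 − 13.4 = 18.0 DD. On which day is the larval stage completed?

day 5

Daily DD above 13.4 °C (capped at 18.0): 18.0, 18.0, 5.1, 7.1, 3.7, 8.6.
Cumulative: 18.0, 36.0, 41.1, 48.2, 51.9, 60.5.
The total first reaches 50 DD on day 5.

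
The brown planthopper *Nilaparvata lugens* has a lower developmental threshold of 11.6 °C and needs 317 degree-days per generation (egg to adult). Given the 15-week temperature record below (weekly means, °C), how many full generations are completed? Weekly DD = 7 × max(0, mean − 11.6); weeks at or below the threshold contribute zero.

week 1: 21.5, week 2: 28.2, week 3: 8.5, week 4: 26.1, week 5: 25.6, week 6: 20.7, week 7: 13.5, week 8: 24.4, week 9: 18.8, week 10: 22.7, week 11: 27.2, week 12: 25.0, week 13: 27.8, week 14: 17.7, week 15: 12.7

Weekly DD (7 × max(0, T̄ − 11.6)): 69.3, 116.2, 0.0, 101.5, 98.0, 63.7, 13.3, 89.6, 50.4, 77.7, 109.2, 93.8, 113.4, 42.7, 7.7.
Season total = 1046.5 DD.
Complete generations = ⌊1046.5 / 317⌋ = 3.

3 generations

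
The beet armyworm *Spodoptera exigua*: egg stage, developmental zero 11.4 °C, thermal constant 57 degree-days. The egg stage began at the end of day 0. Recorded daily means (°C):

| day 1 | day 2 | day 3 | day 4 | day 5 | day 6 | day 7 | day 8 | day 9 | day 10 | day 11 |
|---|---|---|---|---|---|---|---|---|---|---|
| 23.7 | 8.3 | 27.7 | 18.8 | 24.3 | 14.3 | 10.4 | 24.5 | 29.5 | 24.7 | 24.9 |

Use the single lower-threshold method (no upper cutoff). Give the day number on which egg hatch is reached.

Daily DD above 11.4 °C: 12.3, 0.0, 16.3, 7.4, 12.9, 2.9, 0.0, 13.1, 18.1, 13.3, 13.5.
Cumulative: 12.3, 12.3, 28.6, 36.0, 48.9, 51.8, 51.8, 64.9, 83.0, 96.3, 109.8.
The total first reaches 57 DD on day 8.

day 8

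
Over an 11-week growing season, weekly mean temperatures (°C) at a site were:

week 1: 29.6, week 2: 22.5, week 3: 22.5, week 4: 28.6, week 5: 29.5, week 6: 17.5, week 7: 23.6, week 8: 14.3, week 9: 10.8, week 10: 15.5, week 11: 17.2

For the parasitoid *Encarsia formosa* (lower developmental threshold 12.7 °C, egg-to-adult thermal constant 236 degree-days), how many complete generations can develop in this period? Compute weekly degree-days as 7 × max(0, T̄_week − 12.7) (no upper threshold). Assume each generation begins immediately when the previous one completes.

2 generations

Weekly DD (7 × max(0, T̄ − 12.7)): 118.3, 68.6, 68.6, 111.3, 117.6, 33.6, 76.3, 11.2, 0.0, 19.6, 31.5.
Season total = 656.6 DD.
Complete generations = ⌊656.6 / 236⌋ = 2.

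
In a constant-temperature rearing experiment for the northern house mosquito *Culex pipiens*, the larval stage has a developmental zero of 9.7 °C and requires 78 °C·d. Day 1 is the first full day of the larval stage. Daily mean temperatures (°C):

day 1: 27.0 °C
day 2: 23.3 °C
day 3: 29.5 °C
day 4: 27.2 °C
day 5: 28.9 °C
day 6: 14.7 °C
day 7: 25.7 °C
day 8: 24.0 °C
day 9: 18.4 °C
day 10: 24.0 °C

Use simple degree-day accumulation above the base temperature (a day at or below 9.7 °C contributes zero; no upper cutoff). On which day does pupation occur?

Daily DD above 9.7 °C: 17.3, 13.6, 19.8, 17.5, 19.2, 5.0, 16.0, 14.3, 8.7, 14.3.
Cumulative: 17.3, 30.9, 50.7, 68.2, 87.4, 92.4, 108.4, 122.7, 131.4, 145.7.
The total first reaches 78 DD on day 5.

day 5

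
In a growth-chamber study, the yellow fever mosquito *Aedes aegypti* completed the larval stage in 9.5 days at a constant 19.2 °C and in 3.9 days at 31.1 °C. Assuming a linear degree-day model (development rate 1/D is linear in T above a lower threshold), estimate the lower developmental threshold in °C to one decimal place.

10.9 °C

Under the model K = D·(T − T_b), so D₁·(T₁ − T_b) = D₂·(T₂ − T_b).
9.5·(19.2 − T_b) = 3.9·(31.1 − T_b)
T_b = (9.5·19.2 − 3.9·31.1) / (9.5 − 3.9) = 61.11 / 5.6 = 10.913 °C ≈ 10.9 °C.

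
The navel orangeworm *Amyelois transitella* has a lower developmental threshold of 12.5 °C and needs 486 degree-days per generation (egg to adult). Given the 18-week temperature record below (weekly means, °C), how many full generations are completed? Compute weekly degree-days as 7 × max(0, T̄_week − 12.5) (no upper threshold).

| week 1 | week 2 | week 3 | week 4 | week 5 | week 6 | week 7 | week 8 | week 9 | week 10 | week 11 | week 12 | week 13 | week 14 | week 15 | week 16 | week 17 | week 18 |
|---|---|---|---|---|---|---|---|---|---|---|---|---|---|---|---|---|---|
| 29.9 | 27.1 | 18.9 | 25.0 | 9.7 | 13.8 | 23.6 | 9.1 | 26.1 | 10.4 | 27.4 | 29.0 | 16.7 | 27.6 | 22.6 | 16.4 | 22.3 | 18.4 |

2 generations

Weekly DD (7 × max(0, T̄ − 12.5)): 121.8, 102.2, 44.8, 87.5, 0.0, 9.1, 77.7, 0.0, 95.2, 0.0, 104.3, 115.5, 29.4, 105.7, 70.7, 27.3, 68.6, 41.3.
Season total = 1101.1 DD.
Complete generations = ⌊1101.1 / 486⌋ = 2.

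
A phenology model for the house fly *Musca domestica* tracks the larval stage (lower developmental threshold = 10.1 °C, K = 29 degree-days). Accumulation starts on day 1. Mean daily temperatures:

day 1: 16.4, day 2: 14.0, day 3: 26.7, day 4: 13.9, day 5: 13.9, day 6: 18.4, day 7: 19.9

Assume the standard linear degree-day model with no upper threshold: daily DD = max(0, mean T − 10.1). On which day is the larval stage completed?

Daily DD above 10.1 °C: 6.3, 3.9, 16.6, 3.8, 3.8, 8.3, 9.8.
Cumulative: 6.3, 10.2, 26.8, 30.6, 34.4, 42.7, 52.5.
The total first reaches 29 DD on day 4.

day 4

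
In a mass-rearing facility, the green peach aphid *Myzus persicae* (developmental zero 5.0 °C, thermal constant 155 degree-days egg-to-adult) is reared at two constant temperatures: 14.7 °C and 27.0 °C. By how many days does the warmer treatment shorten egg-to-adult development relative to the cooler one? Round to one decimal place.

At 14.7 °C: 155 / (14.7 − 5.0) = 155 / 9.7 = 15.979 d.
At 27.0 °C: 155 / (27.0 − 5.0) = 155 / 22.0 = 7.045 d.
Difference = |15.979 − 7.045| = 8.934 ≈ 8.9 days.

8.9 days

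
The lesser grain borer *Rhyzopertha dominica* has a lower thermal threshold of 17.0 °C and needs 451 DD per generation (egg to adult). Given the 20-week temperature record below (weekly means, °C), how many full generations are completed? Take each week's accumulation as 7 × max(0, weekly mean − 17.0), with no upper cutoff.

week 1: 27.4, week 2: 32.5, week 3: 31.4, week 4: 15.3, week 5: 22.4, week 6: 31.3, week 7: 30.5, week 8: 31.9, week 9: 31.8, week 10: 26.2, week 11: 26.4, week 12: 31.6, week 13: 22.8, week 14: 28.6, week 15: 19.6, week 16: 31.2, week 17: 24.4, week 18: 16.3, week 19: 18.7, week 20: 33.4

Weekly DD (7 × max(0, T̄ − 17.0)): 72.8, 108.5, 100.8, 0.0, 37.8, 100.1, 94.5, 104.3, 103.6, 64.4, 65.8, 102.2, 40.6, 81.2, 18.2, 99.4, 51.8, 0.0, 11.9, 114.8.
Season total = 1372.7 DD.
Complete generations = ⌊1372.7 / 451⌋ = 3.

3 generations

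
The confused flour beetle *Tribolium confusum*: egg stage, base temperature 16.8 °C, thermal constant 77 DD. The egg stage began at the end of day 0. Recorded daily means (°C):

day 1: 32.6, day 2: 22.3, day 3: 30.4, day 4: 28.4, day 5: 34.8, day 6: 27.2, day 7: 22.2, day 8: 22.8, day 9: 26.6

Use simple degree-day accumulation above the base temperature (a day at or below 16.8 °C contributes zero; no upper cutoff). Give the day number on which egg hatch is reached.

Daily DD above 16.8 °C: 15.8, 5.5, 13.6, 11.6, 18.0, 10.4, 5.4, 6.0, 9.8.
Cumulative: 15.8, 21.3, 34.9, 46.5, 64.5, 74.9, 80.3, 86.3, 96.1.
The total first reaches 77 DD on day 7.

day 7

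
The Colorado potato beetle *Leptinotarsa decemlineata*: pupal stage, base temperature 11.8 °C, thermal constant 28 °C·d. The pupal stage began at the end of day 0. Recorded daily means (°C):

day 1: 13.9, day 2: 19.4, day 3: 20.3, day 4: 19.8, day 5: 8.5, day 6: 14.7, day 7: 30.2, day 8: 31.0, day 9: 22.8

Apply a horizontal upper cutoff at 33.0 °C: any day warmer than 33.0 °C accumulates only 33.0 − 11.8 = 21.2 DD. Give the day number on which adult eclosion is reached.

Daily DD above 11.8 °C (capped at 21.2): 2.1, 7.6, 8.5, 8.0, 0.0, 2.9, 18.4, 19.2, 11.0.
Cumulative: 2.1, 9.7, 18.2, 26.2, 26.2, 29.1, 47.5, 66.7, 77.7.
The total first reaches 28 DD on day 6.

day 6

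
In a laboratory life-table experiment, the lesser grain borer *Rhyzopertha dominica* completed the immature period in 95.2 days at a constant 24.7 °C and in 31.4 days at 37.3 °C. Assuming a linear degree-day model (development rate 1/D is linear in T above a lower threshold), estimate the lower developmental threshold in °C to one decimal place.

Linear rate model ⇒ the product D·(T − T_b) is constant across temperatures.
95.2·(24.7 − T_b) = 31.4·(37.3 − T_b)
T_b = (95.2·24.7 − 31.4·37.3) / (95.2 − 31.4) = 1180.22 / 63.8 = 18.499 °C ≈ 18.5 °C.

18.5 °C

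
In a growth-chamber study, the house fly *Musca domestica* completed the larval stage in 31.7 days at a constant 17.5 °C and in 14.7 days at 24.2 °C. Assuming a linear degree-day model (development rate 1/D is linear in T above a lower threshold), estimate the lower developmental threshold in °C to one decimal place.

11.7 °C

Equal thermal constants: D₁(T₁ − T_b) = D₂(T₂ − T_b).
31.7·(17.5 − T_b) = 14.7·(24.2 − T_b)
T_b = (31.7·17.5 − 14.7·24.2) / (31.7 − 14.7) = 199.01 / 17.0 = 11.706 °C ≈ 11.7 °C.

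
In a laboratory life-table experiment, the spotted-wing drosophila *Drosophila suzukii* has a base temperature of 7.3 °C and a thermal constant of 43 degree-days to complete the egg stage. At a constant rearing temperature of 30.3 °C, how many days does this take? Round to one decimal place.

1.9 days

Daily accumulation = 30.3 − 7.3 = 23.0 DD/day.
Duration = 43 / 23.0 = 1.870 ≈ 1.9 days.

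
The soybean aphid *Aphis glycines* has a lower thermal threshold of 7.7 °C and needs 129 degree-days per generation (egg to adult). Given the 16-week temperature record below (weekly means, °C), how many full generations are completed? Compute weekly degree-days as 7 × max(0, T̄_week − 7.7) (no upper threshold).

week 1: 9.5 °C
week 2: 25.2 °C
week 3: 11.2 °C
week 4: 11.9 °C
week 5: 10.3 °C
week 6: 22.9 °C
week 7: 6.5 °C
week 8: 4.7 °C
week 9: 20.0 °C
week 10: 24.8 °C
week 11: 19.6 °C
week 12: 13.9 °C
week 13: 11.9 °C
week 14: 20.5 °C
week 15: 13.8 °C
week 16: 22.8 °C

7 generations

Weekly DD (7 × max(0, T̄ − 7.7)): 12.6, 122.5, 24.5, 29.4, 18.2, 106.4, 0.0, 0.0, 86.1, 119.7, 83.3, 43.4, 29.4, 89.6, 42.7, 105.7.
Season total = 913.5 DD.
Complete generations = ⌊913.5 / 129⌋ = 7.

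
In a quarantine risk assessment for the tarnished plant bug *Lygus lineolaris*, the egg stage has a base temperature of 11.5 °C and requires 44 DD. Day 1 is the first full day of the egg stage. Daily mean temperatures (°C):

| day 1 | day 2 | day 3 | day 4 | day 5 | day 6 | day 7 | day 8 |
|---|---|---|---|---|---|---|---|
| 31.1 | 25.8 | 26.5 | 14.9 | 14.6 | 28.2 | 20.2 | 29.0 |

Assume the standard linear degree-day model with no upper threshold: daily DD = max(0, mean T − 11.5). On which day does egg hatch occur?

day 3

Daily DD above 11.5 °C: 19.6, 14.3, 15.0, 3.4, 3.1, 16.7, 8.7, 17.5.
Cumulative: 19.6, 33.9, 48.9, 52.3, 55.4, 72.1, 80.8, 98.3.
The total first reaches 44 DD on day 3.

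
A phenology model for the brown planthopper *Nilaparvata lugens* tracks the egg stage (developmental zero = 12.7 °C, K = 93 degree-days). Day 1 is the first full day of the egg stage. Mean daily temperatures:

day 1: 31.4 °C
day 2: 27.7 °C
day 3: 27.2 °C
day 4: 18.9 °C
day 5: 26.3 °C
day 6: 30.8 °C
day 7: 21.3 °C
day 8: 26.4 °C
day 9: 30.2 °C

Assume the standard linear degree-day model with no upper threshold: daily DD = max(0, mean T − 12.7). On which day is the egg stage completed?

Daily DD above 12.7 °C: 18.7, 15.0, 14.5, 6.2, 13.6, 18.1, 8.6, 13.7, 17.5.
Cumulative: 18.7, 33.7, 48.2, 54.4, 68.0, 86.1, 94.7, 108.4, 125.9.
The total first reaches 93 DD on day 7.

day 7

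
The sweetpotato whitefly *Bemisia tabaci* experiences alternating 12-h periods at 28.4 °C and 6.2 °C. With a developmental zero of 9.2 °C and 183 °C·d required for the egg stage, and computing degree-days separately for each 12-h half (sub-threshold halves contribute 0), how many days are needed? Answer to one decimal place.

19.1 days

Day half: max(0, 28.4 − 9.2) × 0.5 = 19.2 × 0.5 = 9.60 DD.
Night half: max(0, 6.2 − 9.2) × 0.5 = 0.0 × 0.5 = 0.00 DD.
Per 24 h: 9.60 DD/day.
Duration = 183 / 9.60 = 19.062 ≈ 19.1 days.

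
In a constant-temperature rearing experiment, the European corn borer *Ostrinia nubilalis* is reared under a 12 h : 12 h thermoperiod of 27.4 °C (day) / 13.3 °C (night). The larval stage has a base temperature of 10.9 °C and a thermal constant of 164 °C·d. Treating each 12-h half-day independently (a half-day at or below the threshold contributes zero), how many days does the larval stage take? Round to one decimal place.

17.4 days

Day half: max(0, 27.4 − 10.9) × 0.5 = 16.5 × 0.5 = 8.25 DD.
Night half: max(0, 13.3 − 10.9) × 0.5 = 2.4 × 0.5 = 1.20 DD.
Per 24 h: 9.45 DD/day.
Duration = 164 / 9.45 = 17.354 ≈ 17.4 days.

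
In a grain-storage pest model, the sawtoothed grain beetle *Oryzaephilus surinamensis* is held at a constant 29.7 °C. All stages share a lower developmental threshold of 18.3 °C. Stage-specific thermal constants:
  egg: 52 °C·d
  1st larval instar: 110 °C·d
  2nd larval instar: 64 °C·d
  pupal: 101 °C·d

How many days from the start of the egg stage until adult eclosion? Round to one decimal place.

Daily accumulation at 29.7 °C = 29.7 − 18.3 = 11.4 DD/day.
Total K = 52 + 110 + 64 + 101 = 327 DD.
Total duration = 327 / 11.4 = 28.684 ≈ 28.7 days.

28.7 days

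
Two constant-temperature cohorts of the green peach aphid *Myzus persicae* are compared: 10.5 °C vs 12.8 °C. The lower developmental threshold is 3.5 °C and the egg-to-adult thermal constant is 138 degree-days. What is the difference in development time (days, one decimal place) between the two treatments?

At 10.5 °C: 138 / (10.5 − 3.5) = 138 / 7.0 = 19.714 d.
At 12.8 °C: 138 / (12.8 − 3.5) = 138 / 9.3 = 14.839 d.
Difference = |19.714 − 14.839| = 4.876 ≈ 4.9 days.

4.9 days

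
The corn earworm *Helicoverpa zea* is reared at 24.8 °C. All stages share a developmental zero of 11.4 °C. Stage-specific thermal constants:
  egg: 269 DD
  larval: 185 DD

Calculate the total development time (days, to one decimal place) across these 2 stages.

33.9 days

Daily accumulation at 24.8 °C = 24.8 − 11.4 = 13.4 DD/day.
Total K = 269 + 185 = 454 DD.
Total duration = 454 / 13.4 = 33.881 ≈ 33.9 days.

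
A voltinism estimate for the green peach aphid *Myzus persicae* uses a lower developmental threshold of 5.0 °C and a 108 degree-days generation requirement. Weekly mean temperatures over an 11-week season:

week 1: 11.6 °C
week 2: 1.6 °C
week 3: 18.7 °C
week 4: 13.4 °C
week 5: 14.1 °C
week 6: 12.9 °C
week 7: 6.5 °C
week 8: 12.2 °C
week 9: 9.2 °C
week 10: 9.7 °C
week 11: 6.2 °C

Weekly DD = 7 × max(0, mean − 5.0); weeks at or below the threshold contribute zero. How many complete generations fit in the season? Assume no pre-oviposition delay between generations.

4 generations

Weekly DD (7 × max(0, T̄ − 5.0)): 46.2, 0.0, 95.9, 58.8, 63.7, 55.3, 10.5, 50.4, 29.4, 32.9, 8.4.
Season total = 451.5 DD.
Complete generations = ⌊451.5 / 108⌋ = 4.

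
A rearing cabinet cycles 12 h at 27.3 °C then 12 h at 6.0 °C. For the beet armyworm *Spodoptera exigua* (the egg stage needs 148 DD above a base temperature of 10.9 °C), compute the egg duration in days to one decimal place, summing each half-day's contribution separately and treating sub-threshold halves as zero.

Day half: max(0, 27.3 − 10.9) × 0.5 = 16.4 × 0.5 = 8.20 DD.
Night half: max(0, 6.0 − 10.9) × 0.5 = 0.0 × 0.5 = 0.00 DD.
Per 24 h: 8.20 DD/day.
Duration = 148 / 8.20 = 18.049 ≈ 18.0 days.

18.0 days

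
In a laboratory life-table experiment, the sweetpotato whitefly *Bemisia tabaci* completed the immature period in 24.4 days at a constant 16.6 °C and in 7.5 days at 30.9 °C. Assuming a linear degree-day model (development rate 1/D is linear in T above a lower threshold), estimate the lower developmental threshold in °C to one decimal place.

10.3 °C

Linear rate model ⇒ the product D·(T − T_b) is constant across temperatures.
24.4·(16.6 − T_b) = 7.5·(30.9 − T_b)
T_b = (24.4·16.6 − 7.5·30.9) / (24.4 − 7.5) = 173.29 / 16.9 = 10.254 °C ≈ 10.3 °C.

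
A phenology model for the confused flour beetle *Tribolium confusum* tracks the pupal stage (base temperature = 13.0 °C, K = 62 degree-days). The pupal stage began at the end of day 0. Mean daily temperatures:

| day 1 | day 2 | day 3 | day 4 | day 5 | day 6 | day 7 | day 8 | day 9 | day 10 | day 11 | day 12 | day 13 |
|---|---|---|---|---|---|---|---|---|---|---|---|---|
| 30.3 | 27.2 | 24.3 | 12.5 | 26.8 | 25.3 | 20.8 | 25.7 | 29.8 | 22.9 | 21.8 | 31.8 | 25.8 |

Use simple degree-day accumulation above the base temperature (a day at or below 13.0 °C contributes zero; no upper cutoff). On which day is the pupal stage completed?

day 6

Daily DD above 13.0 °C: 17.3, 14.2, 11.3, 0.0, 13.8, 12.3, 7.8, 12.7, 16.8, 9.9, 8.8, 18.8, 12.8.
Cumulative: 17.3, 31.5, 42.8, 42.8, 56.6, 68.9, 76.7, 89.4, 106.2, 116.1, 124.9, 143.7, 156.5.
The total first reaches 62 DD on day 6.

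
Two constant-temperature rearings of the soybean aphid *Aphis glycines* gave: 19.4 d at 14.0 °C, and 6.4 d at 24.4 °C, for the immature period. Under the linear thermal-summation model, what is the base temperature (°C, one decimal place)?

8.9 °C

Under the model K = D·(T − T_b), so D₁·(T₁ − T_b) = D₂·(T₂ − T_b).
19.4·(14.0 − T_b) = 6.4·(24.4 − T_b)
T_b = (19.4·14.0 − 6.4·24.4) / (19.4 − 6.4) = 115.44 / 13.0 = 8.880 °C ≈ 8.9 °C.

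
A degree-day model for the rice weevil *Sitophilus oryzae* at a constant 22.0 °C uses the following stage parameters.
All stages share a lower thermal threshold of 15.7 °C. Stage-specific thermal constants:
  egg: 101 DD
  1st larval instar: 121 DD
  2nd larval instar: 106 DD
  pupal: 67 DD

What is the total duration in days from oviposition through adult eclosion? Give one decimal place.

Daily accumulation at 22.0 °C = 22.0 − 15.7 = 6.3 DD/day.
Total K = 101 + 121 + 106 + 67 = 395 DD.
Total duration = 395 / 6.3 = 62.698 ≈ 62.7 days.

62.7 days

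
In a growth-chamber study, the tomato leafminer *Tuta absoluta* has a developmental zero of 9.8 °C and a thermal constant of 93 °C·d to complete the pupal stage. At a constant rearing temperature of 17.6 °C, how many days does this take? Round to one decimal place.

11.9 days

Daily accumulation = 17.6 − 9.8 = 7.8 DD/day.
Duration = 93 / 7.8 = 11.923 ≈ 11.9 days.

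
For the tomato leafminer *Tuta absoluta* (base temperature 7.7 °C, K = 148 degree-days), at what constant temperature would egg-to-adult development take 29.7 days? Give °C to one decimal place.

Required daily accumulation = 148 / 29.7 = 4.983 DD/day.
T = T_base + 4.983 = 7.7 + 4.983 = 12.683 ≈ 12.7 °C.

12.7 °C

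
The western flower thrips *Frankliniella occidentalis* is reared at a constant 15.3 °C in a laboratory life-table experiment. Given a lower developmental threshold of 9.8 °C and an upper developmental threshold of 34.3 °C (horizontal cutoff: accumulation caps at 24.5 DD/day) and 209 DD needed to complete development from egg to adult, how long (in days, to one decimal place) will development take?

38.0 days

Daily accumulation = 15.3 − 9.8 = 5.5 DD/day.
Duration = 209 / 5.5 = 38.000 ≈ 38.0 days.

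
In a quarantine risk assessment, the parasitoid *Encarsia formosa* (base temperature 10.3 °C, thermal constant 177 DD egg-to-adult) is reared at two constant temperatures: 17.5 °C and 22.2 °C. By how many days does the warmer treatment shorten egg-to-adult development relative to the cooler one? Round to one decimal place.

At 17.5 °C: 177 / (17.5 − 10.3) = 177 / 7.2 = 24.583 d.
At 22.2 °C: 177 / (22.2 − 10.3) = 177 / 11.9 = 14.874 d.
Difference = |24.583 − 14.874| = 9.709 ≈ 9.7 days.

9.7 days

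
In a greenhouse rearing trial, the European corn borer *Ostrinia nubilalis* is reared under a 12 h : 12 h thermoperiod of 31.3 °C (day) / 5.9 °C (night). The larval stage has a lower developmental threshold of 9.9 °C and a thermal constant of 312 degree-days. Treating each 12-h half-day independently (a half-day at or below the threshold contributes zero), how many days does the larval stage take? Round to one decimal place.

Day half: max(0, 31.3 − 9.9) × 0.5 = 21.4 × 0.5 = 10.70 DD.
Night half: max(0, 5.9 − 9.9) × 0.5 = 0.0 × 0.5 = 0.00 DD.
Per 24 h: 10.70 DD/day.
Duration = 312 / 10.70 = 29.159 ≈ 29.2 days.

29.2 days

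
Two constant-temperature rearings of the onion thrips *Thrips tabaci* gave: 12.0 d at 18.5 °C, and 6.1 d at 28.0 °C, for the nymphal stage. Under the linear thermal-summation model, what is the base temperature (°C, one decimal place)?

Linear rate model ⇒ the product D·(T − T_b) is constant across temperatures.
12.0·(18.5 − T_b) = 6.1·(28.0 − T_b)
T_b = (12.0·18.5 − 6.1·28.0) / (12.0 − 6.1) = 51.20 / 5.9 = 8.678 °C ≈ 8.7 °C.

8.7 °C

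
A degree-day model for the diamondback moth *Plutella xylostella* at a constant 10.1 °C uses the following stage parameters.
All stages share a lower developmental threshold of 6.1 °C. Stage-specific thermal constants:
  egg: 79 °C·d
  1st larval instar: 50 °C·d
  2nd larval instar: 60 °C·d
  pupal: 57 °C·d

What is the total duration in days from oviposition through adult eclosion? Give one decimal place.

61.5 days

Daily accumulation at 10.1 °C = 10.1 − 6.1 = 4.0 DD/day.
Total K = 79 + 50 + 60 + 57 = 246 DD.
Total duration = 246 / 4.0 = 61.500 ≈ 61.5 days.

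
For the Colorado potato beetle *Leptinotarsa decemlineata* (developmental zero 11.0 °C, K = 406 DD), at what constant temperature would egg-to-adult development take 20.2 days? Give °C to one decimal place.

31.1 °C

Required daily accumulation = 406 / 20.2 = 20.099 DD/day.
T = T_base + 20.099 = 11.0 + 20.099 = 31.099 ≈ 31.1 °C.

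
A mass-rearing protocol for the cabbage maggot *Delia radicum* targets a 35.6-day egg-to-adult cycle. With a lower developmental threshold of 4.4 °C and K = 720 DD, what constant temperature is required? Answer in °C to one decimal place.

Required daily accumulation = 720 / 35.6 = 20.225 DD/day.
T = T_base + 20.225 = 4.4 + 20.225 = 24.625 ≈ 24.6 °C.

24.6 °C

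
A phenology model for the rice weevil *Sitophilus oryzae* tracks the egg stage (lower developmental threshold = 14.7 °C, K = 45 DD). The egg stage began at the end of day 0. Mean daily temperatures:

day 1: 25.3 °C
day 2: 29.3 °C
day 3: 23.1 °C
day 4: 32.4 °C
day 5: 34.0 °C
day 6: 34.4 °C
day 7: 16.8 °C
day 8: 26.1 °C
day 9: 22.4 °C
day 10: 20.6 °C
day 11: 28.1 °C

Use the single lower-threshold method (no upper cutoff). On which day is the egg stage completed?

Daily DD above 14.7 °C: 10.6, 14.6, 8.4, 17.7, 19.3, 19.7, 2.1, 11.4, 7.7, 5.9, 13.4.
Cumulative: 10.6, 25.2, 33.6, 51.3, 70.6, 90.3, 92.4, 103.8, 111.5, 117.4, 130.8.
The total first reaches 45 DD on day 4.

day 4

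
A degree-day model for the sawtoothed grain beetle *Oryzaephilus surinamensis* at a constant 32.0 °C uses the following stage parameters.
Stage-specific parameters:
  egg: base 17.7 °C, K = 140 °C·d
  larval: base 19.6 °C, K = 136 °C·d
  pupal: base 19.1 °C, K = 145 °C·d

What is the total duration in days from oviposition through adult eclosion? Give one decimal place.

egg: 140 / (32.0 − 17.7) = 140 / 14.3 = 9.790 d.
larval: 136 / (32.0 − 19.6) = 136 / 12.4 = 10.968 d.
pupal: 145 / (32.0 − 19.1) = 145 / 12.9 = 11.240 d.
Sum = 31.998 ≈ 32.0 days.

32.0 days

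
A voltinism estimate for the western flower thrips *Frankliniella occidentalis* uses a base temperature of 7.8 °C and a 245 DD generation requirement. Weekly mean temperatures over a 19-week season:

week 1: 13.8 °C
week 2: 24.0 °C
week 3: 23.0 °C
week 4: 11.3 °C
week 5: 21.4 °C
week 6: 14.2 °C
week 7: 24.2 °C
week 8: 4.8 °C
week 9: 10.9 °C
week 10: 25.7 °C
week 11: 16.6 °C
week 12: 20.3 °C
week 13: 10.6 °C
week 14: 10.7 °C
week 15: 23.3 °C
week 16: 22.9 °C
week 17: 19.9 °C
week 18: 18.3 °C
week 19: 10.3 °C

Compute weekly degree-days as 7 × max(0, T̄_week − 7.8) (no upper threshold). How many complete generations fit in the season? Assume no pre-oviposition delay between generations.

5 generations

Weekly DD (7 × max(0, T̄ − 7.8)): 42.0, 113.4, 106.4, 24.5, 95.2, 44.8, 114.8, 0.0, 21.7, 125.3, 61.6, 87.5, 19.6, 20.3, 108.5, 105.7, 84.7, 73.5, 17.5.
Season total = 1267.0 DD.
Complete generations = ⌊1267.0 / 245⌋ = 5.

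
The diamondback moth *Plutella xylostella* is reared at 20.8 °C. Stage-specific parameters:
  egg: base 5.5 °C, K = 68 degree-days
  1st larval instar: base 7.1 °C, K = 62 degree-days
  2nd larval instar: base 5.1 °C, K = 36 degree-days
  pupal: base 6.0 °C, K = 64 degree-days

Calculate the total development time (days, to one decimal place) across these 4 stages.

egg: 68 / (20.8 − 5.5) = 68 / 15.3 = 4.444 d.
1st larval instar: 62 / (20.8 − 7.1) = 62 / 13.7 = 4.526 d.
2nd larval instar: 36 / (20.8 − 5.1) = 36 / 15.7 = 2.293 d.
pupal: 64 / (20.8 − 6.0) = 64 / 14.8 = 4.324 d.
Sum = 15.587 ≈ 15.6 days.

15.6 days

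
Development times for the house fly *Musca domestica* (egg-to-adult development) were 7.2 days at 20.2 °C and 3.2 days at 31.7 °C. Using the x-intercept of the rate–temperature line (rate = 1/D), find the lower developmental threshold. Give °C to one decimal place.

11.0 °C

Linear rate model ⇒ the product D·(T − T_b) is constant across temperatures.
7.2·(20.2 − T_b) = 3.2·(31.7 − T_b)
T_b = (7.2·20.2 − 3.2·31.7) / (7.2 − 3.2) = 44.00 / 4.0 = 11.000 °C ≈ 11.0 °C.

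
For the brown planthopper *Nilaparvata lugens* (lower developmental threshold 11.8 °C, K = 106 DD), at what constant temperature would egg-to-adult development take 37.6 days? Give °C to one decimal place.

Required daily accumulation = 106 / 37.6 = 2.819 DD/day.
T = T_base + 2.819 = 11.8 + 2.819 = 14.619 ≈ 14.6 °C.

14.6 °C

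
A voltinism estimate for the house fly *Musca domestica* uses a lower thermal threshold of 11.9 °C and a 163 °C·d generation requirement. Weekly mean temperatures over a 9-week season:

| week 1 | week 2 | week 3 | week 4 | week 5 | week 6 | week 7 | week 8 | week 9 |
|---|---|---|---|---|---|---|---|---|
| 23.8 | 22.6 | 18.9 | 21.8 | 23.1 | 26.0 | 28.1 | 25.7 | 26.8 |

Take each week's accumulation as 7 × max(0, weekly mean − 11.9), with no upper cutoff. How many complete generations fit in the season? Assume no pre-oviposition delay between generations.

4 generations

Weekly DD (7 × max(0, T̄ − 11.9)): 83.3, 74.9, 49.0, 69.3, 78.4, 98.7, 113.4, 96.6, 104.3.
Season total = 767.9 DD.
Complete generations = ⌊767.9 / 163⌋ = 4.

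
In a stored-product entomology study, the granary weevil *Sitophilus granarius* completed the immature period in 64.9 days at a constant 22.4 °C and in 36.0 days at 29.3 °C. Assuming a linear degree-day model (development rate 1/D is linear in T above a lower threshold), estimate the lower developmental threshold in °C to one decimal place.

13.8 °C

Equal thermal constants: D₁(T₁ − T_b) = D₂(T₂ − T_b).
64.9·(22.4 − T_b) = 36.0·(29.3 − T_b)
T_b = (64.9·22.4 − 36.0·29.3) / (64.9 − 36.0) = 398.96 / 28.9 = 13.805 °C ≈ 13.8 °C.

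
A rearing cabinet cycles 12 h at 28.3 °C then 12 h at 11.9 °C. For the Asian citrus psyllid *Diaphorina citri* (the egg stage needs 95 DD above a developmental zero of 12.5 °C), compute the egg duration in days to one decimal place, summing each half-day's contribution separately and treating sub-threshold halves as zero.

Day half: max(0, 28.3 − 12.5) × 0.5 = 15.8 × 0.5 = 7.90 DD.
Night half: max(0, 11.9 − 12.5) × 0.5 = 0.0 × 0.5 = 0.00 DD.
Per 24 h: 7.90 DD/day.
Duration = 95 / 7.90 = 12.025 ≈ 12.0 days.

12.0 days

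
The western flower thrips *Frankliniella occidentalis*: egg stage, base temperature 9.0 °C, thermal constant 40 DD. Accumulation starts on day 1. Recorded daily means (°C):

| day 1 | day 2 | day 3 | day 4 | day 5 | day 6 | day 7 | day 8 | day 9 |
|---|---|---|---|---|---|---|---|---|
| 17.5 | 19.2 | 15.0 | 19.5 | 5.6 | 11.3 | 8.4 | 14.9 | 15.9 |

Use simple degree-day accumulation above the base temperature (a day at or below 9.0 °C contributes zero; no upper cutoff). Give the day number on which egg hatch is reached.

Daily DD above 9.0 °C: 8.5, 10.2, 6.0, 10.5, 0.0, 2.3, 0.0, 5.9, 6.9.
Cumulative: 8.5, 18.7, 24.7, 35.2, 35.2, 37.5, 37.5, 43.4, 50.3.
The total first reaches 40 DD on day 8.

day 8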